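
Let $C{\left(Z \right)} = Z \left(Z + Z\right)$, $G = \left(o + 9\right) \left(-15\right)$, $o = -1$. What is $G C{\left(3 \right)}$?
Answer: $-2160$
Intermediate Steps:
$G = -120$ ($G = \left(-1 + 9\right) \left(-15\right) = 8 \left(-15\right) = -120$)
$C{\left(Z \right)} = 2 Z^{2}$ ($C{\left(Z \right)} = Z 2 Z = 2 Z^{2}$)
$G C{\left(3 \right)} = - 120 \cdot 2 \cdot 3^{2} = - 120 \cdot 2 \cdot 9 = \left(-120\right) 18 = -2160$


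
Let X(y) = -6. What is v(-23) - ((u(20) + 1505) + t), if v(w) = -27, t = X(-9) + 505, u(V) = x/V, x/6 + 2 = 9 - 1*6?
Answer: -20313/10 ≈ -2031.3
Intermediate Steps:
x = 6 (x = -12 + 6*(9 - 1*6) = -12 + 6*(9 - 6) = -12 + 6*3 = -12 + 18 = 6)
u(V) = 6/V
t = 499 (t = -6 + 505 = 499)
v(-23) - ((u(20) + 1505) + t) = -27 - ((6/20 + 1505) + 499) = -27 - ((6*(1/20) + 1505) + 499) = -27 - ((3/10 + 1505) + 499) = -27 - (15053/10 + 499) = -27 - 1*20043/10 = -27 - 20043/10 = -20313/10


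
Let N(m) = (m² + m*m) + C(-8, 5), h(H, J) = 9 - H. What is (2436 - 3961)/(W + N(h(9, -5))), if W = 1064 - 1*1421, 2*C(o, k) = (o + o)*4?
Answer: 1525/389 ≈ 3.9203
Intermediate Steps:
C(o, k) = 4*o (C(o, k) = ((o + o)*4)/2 = ((2*o)*4)/2 = (8*o)/2 = 4*o)
N(m) = -32 + 2*m² (N(m) = (m² + m*m) + 4*(-8) = (m² + m²) - 32 = 2*m² - 32 = -32 + 2*m²)
W = -357 (W = 1064 - 1421 = -357)
(2436 - 3961)/(W + N(h(9, -5))) = (2436 - 3961)/(-357 + (-32 + 2*(9 - 1*9)²)) = -1525/(-357 + (-32 + 2*(9 - 9)²)) = -1525/(-357 + (-32 + 2*0²)) = -1525/(-357 + (-32 + 2*0)) = -1525/(-357 + (-32 + 0)) = -1525/(-357 - 32) = -1525/(-389) = -1525*(-1/389) = 1525/389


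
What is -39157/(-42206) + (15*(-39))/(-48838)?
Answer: 484260019/515314157 ≈ 0.93974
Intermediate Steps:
-39157/(-42206) + (15*(-39))/(-48838) = -39157*(-1/42206) - 585*(-1/48838) = 39157/42206 + 585/48838 = 484260019/515314157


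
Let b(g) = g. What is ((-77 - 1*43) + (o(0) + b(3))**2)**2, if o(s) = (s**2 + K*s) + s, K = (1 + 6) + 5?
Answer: 12321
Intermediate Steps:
K = 12 (K = 7 + 5 = 12)
o(s) = s**2 + 13*s (o(s) = (s**2 + 12*s) + s = s**2 + 13*s)
((-77 - 1*43) + (o(0) + b(3))**2)**2 = ((-77 - 1*43) + (0*(13 + 0) + 3)**2)**2 = ((-77 - 43) + (0*13 + 3)**2)**2 = (-120 + (0 + 3)**2)**2 = (-120 + 3**2)**2 = (-120 + 9)**2 = (-111)**2 = 12321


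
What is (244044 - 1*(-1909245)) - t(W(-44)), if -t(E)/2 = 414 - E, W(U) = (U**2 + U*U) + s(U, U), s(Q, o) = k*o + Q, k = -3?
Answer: 2146197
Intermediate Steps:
s(Q, o) = Q - 3*o (s(Q, o) = -3*o + Q = Q - 3*o)
W(U) = -2*U + 2*U**2 (W(U) = (U**2 + U*U) + (U - 3*U) = (U**2 + U**2) - 2*U = 2*U**2 - 2*U = -2*U + 2*U**2)
t(E) = -828 + 2*E (t(E) = -2*(414 - E) = -828 + 2*E)
(244044 - 1*(-1909245)) - t(W(-44)) = (244044 - 1*(-1909245)) - (-828 + 2*(2*(-44)*(-1 - 44))) = (244044 + 1909245) - (-828 + 2*(2*(-44)*(-45))) = 2153289 - (-828 + 2*3960) = 2153289 - (-828 + 7920) = 2153289 - 1*7092 = 2153289 - 7092 = 2146197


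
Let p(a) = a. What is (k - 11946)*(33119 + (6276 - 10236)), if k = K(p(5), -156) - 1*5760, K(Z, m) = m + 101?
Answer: -517892999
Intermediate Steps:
K(Z, m) = 101 + m
k = -5815 (k = (101 - 156) - 1*5760 = -55 - 5760 = -5815)
(k - 11946)*(33119 + (6276 - 10236)) = (-5815 - 11946)*(33119 + (6276 - 10236)) = -17761*(33119 - 3960) = -17761*29159 = -517892999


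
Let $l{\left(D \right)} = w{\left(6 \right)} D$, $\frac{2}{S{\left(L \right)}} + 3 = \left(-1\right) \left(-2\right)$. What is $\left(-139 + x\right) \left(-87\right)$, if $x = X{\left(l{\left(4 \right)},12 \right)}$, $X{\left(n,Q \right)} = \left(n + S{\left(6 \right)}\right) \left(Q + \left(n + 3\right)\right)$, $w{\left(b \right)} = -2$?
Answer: $18183$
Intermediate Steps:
$S{\left(L \right)} = -2$ ($S{\left(L \right)} = \frac{2}{-3 - -2} = \frac{2}{-3 + 2} = \frac{2}{-1} = 2 \left(-1\right) = -2$)
$l{\left(D \right)} = - 2 D$
$X{\left(n,Q \right)} = \left(-2 + n\right) \left(3 + Q + n\right)$ ($X{\left(n,Q \right)} = \left(n - 2\right) \left(Q + \left(n + 3\right)\right) = \left(-2 + n\right) \left(Q + \left(3 + n\right)\right) = \left(-2 + n\right) \left(3 + Q + n\right)$)
$x = -70$ ($x = -6 - 8 + \left(\left(-2\right) 4\right)^{2} - 24 + 12 \left(\left(-2\right) 4\right) = -6 - 8 + \left(-8\right)^{2} - 24 + 12 \left(-8\right) = -6 - 8 + 64 - 24 - 96 = -70$)
$\left(-139 + x\right) \left(-87\right) = \left(-139 - 70\right) \left(-87\right) = \left(-209\right) \left(-87\right) = 18183$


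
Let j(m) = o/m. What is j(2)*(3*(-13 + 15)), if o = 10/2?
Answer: 15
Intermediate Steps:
o = 5 (o = 10*(½) = 5)
j(m) = 5/m
j(2)*(3*(-13 + 15)) = (5/2)*(3*(-13 + 15)) = (5*(½))*(3*2) = (5/2)*6 = 15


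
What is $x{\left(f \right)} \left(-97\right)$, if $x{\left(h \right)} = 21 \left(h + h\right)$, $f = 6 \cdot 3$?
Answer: $-73332$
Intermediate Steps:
$f = 18$
$x{\left(h \right)} = 42 h$ ($x{\left(h \right)} = 21 \cdot 2 h = 42 h$)
$x{\left(f \right)} \left(-97\right) = 42 \cdot 18 \left(-97\right) = 756 \left(-97\right) = -73332$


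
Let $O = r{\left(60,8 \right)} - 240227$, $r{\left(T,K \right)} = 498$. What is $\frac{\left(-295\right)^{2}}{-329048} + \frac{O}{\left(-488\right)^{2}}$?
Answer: $- \frac{12450853699}{9795100864} \approx -1.2711$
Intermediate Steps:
$O = -239729$ ($O = 498 - 240227 = -239729$)
$\frac{\left(-295\right)^{2}}{-329048} + \frac{O}{\left(-488\right)^{2}} = \frac{\left(-295\right)^{2}}{-329048} - \frac{239729}{\left(-488\right)^{2}} = 87025 \left(- \frac{1}{329048}\right) - \frac{239729}{238144} = - \frac{87025}{329048} - \frac{239729}{238144} = - \frac{12450853699}{9795100864}$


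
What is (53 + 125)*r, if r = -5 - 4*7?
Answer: -5874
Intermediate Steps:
r = -33 (r = -5 - 28 = -33)
(53 + 125)*r = (53 + 125)*(-33) = 178*(-33) = -5874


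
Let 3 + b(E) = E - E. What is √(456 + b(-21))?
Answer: √453 ≈ 21.284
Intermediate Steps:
b(E) = -3 (b(E) = -3 + (E - E) = -3 + 0 = -3)
√(456 + b(-21)) = √(456 - 3) = √453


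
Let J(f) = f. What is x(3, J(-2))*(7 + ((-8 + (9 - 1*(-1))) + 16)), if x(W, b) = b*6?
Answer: -300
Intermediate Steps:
x(W, b) = 6*b
x(3, J(-2))*(7 + ((-8 + (9 - 1*(-1))) + 16)) = (6*(-2))*(7 + ((-8 + (9 - 1*(-1))) + 16)) = -12*(7 + ((-8 + (9 + 1)) + 16)) = -12*(7 + ((-8 + 10) + 16)) = -12*(7 + (2 + 16)) = -12*(7 + 18) = -12*25 = -300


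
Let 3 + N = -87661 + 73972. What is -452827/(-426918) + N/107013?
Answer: 14204338165/15228591978 ≈ 0.93274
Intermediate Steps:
N = -13692 (N = -3 + (-87661 + 73972) = -3 - 13689 = -13692)
-452827/(-426918) + N/107013 = -452827/(-426918) - 13692/107013 = -452827*(-1/426918) - 13692*1/107013 = 452827/426918 - 4564/35671 = 14204338165/15228591978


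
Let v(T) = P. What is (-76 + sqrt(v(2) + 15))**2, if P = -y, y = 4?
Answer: (76 - sqrt(11))**2 ≈ 5282.9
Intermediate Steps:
P = -4 (P = -1*4 = -4)
v(T) = -4
(-76 + sqrt(v(2) + 15))**2 = (-76 + sqrt(-4 + 15))**2 = (-76 + sqrt(11))**2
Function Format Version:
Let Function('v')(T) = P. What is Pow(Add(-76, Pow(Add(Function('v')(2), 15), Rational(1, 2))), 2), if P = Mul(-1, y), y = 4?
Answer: Pow(Add(76, Mul(-1, Pow(11, Rational(1, 2)))), 2) ≈ 5282.9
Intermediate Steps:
P = -4 (P = Mul(-1, 4) = -4)
Function('v')(T) = -4
Pow(Add(-76, Pow(Add(Function('v')(2), 15), Rational(1, 2))), 2) = Pow(Add(-76, Pow(Add(-4, 15), Rational(1, 2))), 2) = Pow(Add(-76, Pow(11, Rational(1, 2))), 2)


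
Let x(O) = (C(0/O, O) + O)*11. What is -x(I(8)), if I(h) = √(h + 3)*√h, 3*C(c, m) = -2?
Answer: 22/3 - 22*√22 ≈ -95.856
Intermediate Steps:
C(c, m) = -⅔ (C(c, m) = (⅓)*(-2) = -⅔)
I(h) = √h*√(3 + h) (I(h) = √(3 + h)*√h = √h*√(3 + h))
x(O) = -22/3 + 11*O (x(O) = (-⅔ + O)*11 = -22/3 + 11*O)
-x(I(8)) = -(-22/3 + 11*(√8*√(3 + 8))) = -(-22/3 + 11*((2*√2)*√11)) = -(-22/3 + 11*(2*√22)) = -(-22/3 + 22*√22) = 22/3 - 22*√22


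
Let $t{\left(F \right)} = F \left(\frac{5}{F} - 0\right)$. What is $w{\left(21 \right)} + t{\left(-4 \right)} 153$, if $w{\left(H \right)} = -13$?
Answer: $752$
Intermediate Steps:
$t{\left(F \right)} = 5$ ($t{\left(F \right)} = F \left(\frac{5}{F} + 0\right) = F \frac{5}{F} = 5$)
$w{\left(21 \right)} + t{\left(-4 \right)} 153 = -13 + 5 \cdot 153 = -13 + 765 = 752$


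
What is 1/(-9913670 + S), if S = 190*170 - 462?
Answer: -1/9881832 ≈ -1.0120e-7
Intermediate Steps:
S = 31838 (S = 32300 - 462 = 31838)
1/(-9913670 + S) = 1/(-9913670 + 31838) = 1/(-9881832) = -1/9881832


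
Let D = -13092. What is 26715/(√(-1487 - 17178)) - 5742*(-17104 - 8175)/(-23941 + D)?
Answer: -5005242/1277 - 5343*I*√18665/3733 ≈ -3919.5 - 195.54*I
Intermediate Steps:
26715/(√(-1487 - 17178)) - 5742*(-17104 - 8175)/(-23941 + D) = 26715/(√(-1487 - 17178)) - 5742*(-17104 - 8175)/(-23941 - 13092) = 26715/(√(-18665)) - 5742/((-37033/(-25279))) = 26715/((I*√18665)) - 5742/((-37033*(-1/25279))) = 26715*(-I*√18665/18665) - 5742/37033/25279 = -5343*I*√18665/3733 - 5742*25279/37033 = -5343*I*√18665/3733 - 5005242/1277 = -5005242/1277 - 5343*I*√18665/3733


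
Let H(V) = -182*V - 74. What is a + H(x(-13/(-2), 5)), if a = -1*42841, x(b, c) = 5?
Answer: -43825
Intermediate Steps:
a = -42841
H(V) = -74 - 182*V
a + H(x(-13/(-2), 5)) = -42841 + (-74 - 182*5) = -42841 + (-74 - 910) = -42841 - 984 = -43825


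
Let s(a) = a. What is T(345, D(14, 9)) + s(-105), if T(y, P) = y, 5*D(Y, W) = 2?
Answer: 240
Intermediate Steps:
D(Y, W) = ⅖ (D(Y, W) = (⅕)*2 = ⅖)
T(345, D(14, 9)) + s(-105) = 345 - 105 = 240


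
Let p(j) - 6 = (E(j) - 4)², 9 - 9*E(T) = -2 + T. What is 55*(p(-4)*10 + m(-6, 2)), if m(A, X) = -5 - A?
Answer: 57145/9 ≈ 6349.4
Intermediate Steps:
E(T) = 11/9 - T/9 (E(T) = 1 - (-2 + T)/9 = 1 + (2/9 - T/9) = 11/9 - T/9)
p(j) = 6 + (-25/9 - j/9)² (p(j) = 6 + ((11/9 - j/9) - 4)² = 6 + (-25/9 - j/9)²)
55*(p(-4)*10 + m(-6, 2)) = 55*((6 + (25 - 4)²/81)*10 + (-5 - 1*(-6))) = 55*((6 + (1/81)*21²)*10 + (-5 + 6)) = 55*((6 + (1/81)*441)*10 + 1) = 55*((6 + 49/9)*10 + 1) = 55*((103/9)*10 + 1) = 55*(1030/9 + 1) = 55*(1039/9) = 57145/9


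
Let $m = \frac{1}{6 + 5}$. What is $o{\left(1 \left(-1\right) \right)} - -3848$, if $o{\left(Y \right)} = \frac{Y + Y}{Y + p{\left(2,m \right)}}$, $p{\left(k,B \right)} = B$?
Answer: $\frac{19251}{5} \approx 3850.2$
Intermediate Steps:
$m = \frac{1}{11} \approx 0.090909$
$o{\left(Y \right)} = \frac{2 Y}{\frac{1}{11} + Y}$ ($o{\left(Y \right)} = \frac{Y + Y}{Y + \frac{1}{11}} = \frac{2 Y}{\frac{1}{11} + Y}$)
$o{\left(1 \left(-1\right) \right)} - -3848 = \frac{22 \cdot 1 \left(-1\right)}{1 + 11 \cdot 1 \left(-1\right)} - -3848 = 22 \left(-1\right) \frac{1}{1 + 11 \left(-1\right)} + 3848 = 22 \left(-1\right) \frac{1}{1 - 11} + 3848 = 22 \left(-1\right) \frac{1}{-10} + 3848 = 22 \left(-1\right) \left(- \frac{1}{10}\right) + 3848 = \frac{11}{5} + 3848 = \frac{19251}{5}$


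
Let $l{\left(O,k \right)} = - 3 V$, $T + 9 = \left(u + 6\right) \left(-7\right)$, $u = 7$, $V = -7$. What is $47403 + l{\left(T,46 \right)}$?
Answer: $47424$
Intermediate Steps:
$T = -100$ ($T = -9 + \left(7 + 6\right) \left(-7\right) = -9 + 13 \left(-7\right) = -9 - 91 = -100$)
$l{\left(O,k \right)} = 21$ ($l{\left(O,k \right)} = \left(-3\right) \left(-7\right) = 21$)
$47403 + l{\left(T,46 \right)} = 47403 + 21 = 47424$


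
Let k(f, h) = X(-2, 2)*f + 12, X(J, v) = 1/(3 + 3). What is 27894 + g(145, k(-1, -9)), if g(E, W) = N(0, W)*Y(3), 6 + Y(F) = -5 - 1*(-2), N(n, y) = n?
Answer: 27894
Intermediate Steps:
X(J, v) = ⅙ (X(J, v) = 1/6 = ⅙)
Y(F) = -9 (Y(F) = -6 + (-5 - 1*(-2)) = -6 + (-5 + 2) = -6 - 3 = -9)
k(f, h) = 12 + f/6 (k(f, h) = f/6 + 12 = 12 + f/6)
g(E, W) = 0 (g(E, W) = 0*(-9) = 0)
27894 + g(145, k(-1, -9)) = 27894 + 0 = 27894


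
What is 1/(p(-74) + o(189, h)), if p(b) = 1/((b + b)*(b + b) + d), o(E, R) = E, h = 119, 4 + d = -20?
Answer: 21880/4135321 ≈ 0.0052910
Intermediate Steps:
d = -24 (d = -4 - 20 = -24)
p(b) = 1/(-24 + 4*b²) (p(b) = 1/((b + b)*(b + b) - 24) = 1/((2*b)*(2*b) - 24) = 1/(4*b² - 24) = 1/(-24 + 4*b²))
1/(p(-74) + o(189, h)) = 1/(1/(4*(-6 + (-74)²)) + 189) = 1/(1/(4*(-6 + 5476)) + 189) = 1/((¼)/5470 + 189) = 1/((¼)*(1/5470) + 189) = 1/(1/21880 + 189) = 1/(4135321/21880) = 21880/4135321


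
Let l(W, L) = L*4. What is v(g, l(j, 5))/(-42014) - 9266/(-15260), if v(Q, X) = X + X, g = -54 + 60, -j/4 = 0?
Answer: 1983119/3271090 ≈ 0.60626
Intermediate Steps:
j = 0 (j = -4*0 = 0)
l(W, L) = 4*L
g = 6
v(Q, X) = 2*X
v(g, l(j, 5))/(-42014) - 9266/(-15260) = (2*(4*5))/(-42014) - 9266/(-15260) = (2*20)*(-1/42014) - 9266*(-1/15260) = 40*(-1/42014) + 4633/7630 = -20/21007 + 4633/7630 = 1983119/3271090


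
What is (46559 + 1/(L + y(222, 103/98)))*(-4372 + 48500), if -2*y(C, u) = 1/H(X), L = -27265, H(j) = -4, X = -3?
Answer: 448137602093664/218119 ≈ 2.0546e+9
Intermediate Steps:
y(C, u) = ⅛ (y(C, u) = -½/(-4) = -½*(-¼) = ⅛)
(46559 + 1/(L + y(222, 103/98)))*(-4372 + 48500) = (46559 + 1/(-27265 + ⅛))*(-4372 + 48500) = (46559 + 1/(-218119/8))*44128 = (46559 - 8/218119)*44128 = (10155402513/218119)*44128 = 448137602093664/218119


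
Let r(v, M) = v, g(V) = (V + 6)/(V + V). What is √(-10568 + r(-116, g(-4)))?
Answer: 2*I*√2671 ≈ 103.36*I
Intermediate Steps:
g(V) = (6 + V)/(2*V) (g(V) = (6 + V)/((2*V)) = (6 + V)*(1/(2*V)) = (6 + V)/(2*V))
√(-10568 + r(-116, g(-4))) = √(-10568 - 116) = √(-10684) = 2*I*√2671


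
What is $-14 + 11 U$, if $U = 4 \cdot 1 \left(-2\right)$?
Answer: $-102$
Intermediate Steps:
$U = -8$ ($U = 4 \left(-2\right) = -8$)
$-14 + 11 U = -14 + 11 \left(-8\right) = -14 - 88 = -102$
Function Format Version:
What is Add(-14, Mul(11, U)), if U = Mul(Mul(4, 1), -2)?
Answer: -102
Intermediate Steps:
U = -8 (U = Mul(4, -2) = -8)
Add(-14, Mul(11, U)) = Add(-14, Mul(11, -8)) = Add(-14, -88) = -102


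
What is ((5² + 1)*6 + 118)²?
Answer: 75076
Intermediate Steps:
((5² + 1)*6 + 118)² = ((25 + 1)*6 + 118)² = (26*6 + 118)² = (156 + 118)² = 274² = 75076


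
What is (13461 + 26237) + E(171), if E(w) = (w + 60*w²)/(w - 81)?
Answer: 591939/10 ≈ 59194.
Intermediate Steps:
E(w) = (w + 60*w²)/(-81 + w)
(13461 + 26237) + E(171) = (13461 + 26237) + 171*(1 + 60*171)/(-81 + 171) = 39698 + 171*(1 + 10260)/90 = 39698 + 171*(1/90)*10261 = 39698 + 194959/10 = 591939/10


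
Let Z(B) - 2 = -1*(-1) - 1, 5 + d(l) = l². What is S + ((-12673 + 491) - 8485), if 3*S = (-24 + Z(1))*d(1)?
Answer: -61913/3 ≈ -20638.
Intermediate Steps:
d(l) = -5 + l²
Z(B) = 2 (Z(B) = 2 + (-1*(-1) - 1) = 2 + (1 - 1) = 2 + 0 = 2)
S = 88/3 (S = ((-24 + 2)*(-5 + 1²))/3 = (-22*(-5 + 1))/3 = (-22*(-4))/3 = (⅓)*88 = 88/3 ≈ 29.333)
S + ((-12673 + 491) - 8485) = 88/3 + ((-12673 + 491) - 8485) = 88/3 + (-12182 - 8485) = 88/3 - 20667 = -61913/3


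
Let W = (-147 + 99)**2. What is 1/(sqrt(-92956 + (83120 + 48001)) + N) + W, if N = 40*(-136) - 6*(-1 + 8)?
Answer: 69152616854/30014159 - sqrt(38165)/30014159 ≈ 2304.0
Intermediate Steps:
W = 2304 (W = (-48)**2 = 2304)
N = -5482 (N = -5440 - 6*7 = -5440 - 42 = -5482)
1/(sqrt(-92956 + (83120 + 48001)) + N) + W = 1/(sqrt(-92956 + (83120 + 48001)) - 5482) + 2304 = 1/(sqrt(-92956 + 131121) - 5482) + 2304 = 1/(sqrt(38165) - 5482) + 2304 = 1/(-5482 + sqrt(38165)) + 2304 = 2304 + 1/(-5482 + sqrt(38165))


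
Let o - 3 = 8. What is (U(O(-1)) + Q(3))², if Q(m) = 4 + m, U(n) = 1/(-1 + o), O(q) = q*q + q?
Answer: 5041/100 ≈ 50.410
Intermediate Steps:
o = 11 (o = 3 + 8 = 11)
O(q) = q + q² (O(q) = q² + q = q + q²)
U(n) = ⅒ (U(n) = 1/(-1 + 11) = 1/10 = ⅒)
(U(O(-1)) + Q(3))² = (⅒ + (4 + 3))² = (⅒ + 7)² = (71/10)² = 5041/100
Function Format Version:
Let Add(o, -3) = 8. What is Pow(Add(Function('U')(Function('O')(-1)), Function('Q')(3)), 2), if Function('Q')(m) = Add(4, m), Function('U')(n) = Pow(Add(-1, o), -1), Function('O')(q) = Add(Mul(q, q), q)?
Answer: Rational(5041, 100) ≈ 50.410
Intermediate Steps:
o = 11 (o = Add(3, 8) = 11)
Function('O')(q) = Add(q, Pow(q, 2)) (Function('O')(q) = Add(Pow(q, 2), q) = Add(q, Pow(q, 2)))
Function('U')(n) = Rational(1, 10) (Function('U')(n) = Pow(Add(-1, 11), -1) = Pow(10, -1) = Rational(1, 10))
Pow(Add(Function('U')(Function('O')(-1)), Function('Q')(3)), 2) = Pow(Add(Rational(1, 10), Add(4, 3)), 2) = Pow(Add(Rational(1, 10), 7), 2) = Pow(Rational(71, 10), 2) = Rational(5041, 100)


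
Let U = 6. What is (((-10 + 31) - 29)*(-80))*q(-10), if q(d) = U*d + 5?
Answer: -35200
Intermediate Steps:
q(d) = 5 + 6*d (q(d) = 6*d + 5 = 5 + 6*d)
(((-10 + 31) - 29)*(-80))*q(-10) = (((-10 + 31) - 29)*(-80))*(5 + 6*(-10)) = ((21 - 29)*(-80))*(5 - 60) = -8*(-80)*(-55) = 640*(-55) = -35200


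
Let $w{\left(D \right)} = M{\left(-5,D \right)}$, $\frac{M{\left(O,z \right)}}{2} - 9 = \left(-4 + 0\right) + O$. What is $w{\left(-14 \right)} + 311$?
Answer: $311$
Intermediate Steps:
$M{\left(O,z \right)} = 10 + 2 O$ ($M{\left(O,z \right)} = 18 + 2 \left(\left(-4 + 0\right) + O\right) = 18 + 2 \left(-4 + O\right) = 18 + \left(-8 + 2 O\right) = 10 + 2 O$)
$w{\left(D \right)} = 0$ ($w{\left(D \right)} = 10 + 2 \left(-5\right) = 10 - 10 = 0$)
$w{\left(-14 \right)} + 311 = 0 + 311 = 311$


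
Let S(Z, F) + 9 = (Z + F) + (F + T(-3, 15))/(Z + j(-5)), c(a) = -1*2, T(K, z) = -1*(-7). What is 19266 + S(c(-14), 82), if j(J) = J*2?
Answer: 231955/12 ≈ 19330.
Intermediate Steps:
T(K, z) = 7
j(J) = 2*J
c(a) = -2
S(Z, F) = -9 + F + Z + (7 + F)/(-10 + Z) (S(Z, F) = -9 + ((Z + F) + (F + 7)/(Z + 2*(-5))) = -9 + ((F + Z) + (7 + F)/(Z - 10)) = -9 + ((F + Z) + (7 + F)/(-10 + Z)) = -9 + (F + Z + (7 + F)/(-10 + Z)) = -9 + F + Z + (7 + F)/(-10 + Z))
19266 + S(c(-14), 82) = 19266 + (97 + (-2)² - 19*(-2) - 9*82 + 82*(-2))/(-10 - 2) = 19266 + (97 + 4 + 38 - 738 - 164)/(-12) = 19266 - 1/12*(-763) = 19266 + 763/12 = 231955/12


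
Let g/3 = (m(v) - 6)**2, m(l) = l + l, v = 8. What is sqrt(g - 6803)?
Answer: I*sqrt(6503) ≈ 80.641*I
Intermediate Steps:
m(l) = 2*l
g = 300 (g = 3*(2*8 - 6)**2 = 3*(16 - 6)**2 = 3*10**2 = 3*100 = 300)
sqrt(g - 6803) = sqrt(300 - 6803) = sqrt(-6503) = I*sqrt(6503)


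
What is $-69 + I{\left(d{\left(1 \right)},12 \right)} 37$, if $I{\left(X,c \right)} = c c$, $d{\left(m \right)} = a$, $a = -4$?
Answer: $5259$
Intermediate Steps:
$d{\left(m \right)} = -4$
$I{\left(X,c \right)} = c^{2}$
$-69 + I{\left(d{\left(1 \right)},12 \right)} 37 = -69 + 12^{2} \cdot 37 = -69 + 144 \cdot 37 = -69 + 5328 = 5259$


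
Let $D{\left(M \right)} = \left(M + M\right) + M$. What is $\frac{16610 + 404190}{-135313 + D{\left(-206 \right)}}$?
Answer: $- \frac{420800}{135931} \approx -3.0957$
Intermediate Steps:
$D{\left(M \right)} = 3 M$ ($D{\left(M \right)} = 2 M + M = 3 M$)
$\frac{16610 + 404190}{-135313 + D{\left(-206 \right)}} = \frac{16610 + 404190}{-135313 + 3 \left(-206\right)} = \frac{420800}{-135313 - 618} = \frac{420800}{-135931} = 420800 \left(- \frac{1}{135931}\right) = - \frac{420800}{135931}$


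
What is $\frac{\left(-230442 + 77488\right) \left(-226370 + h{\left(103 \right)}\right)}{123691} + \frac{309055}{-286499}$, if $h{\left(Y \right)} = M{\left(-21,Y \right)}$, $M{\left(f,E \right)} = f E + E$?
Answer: $\frac{10010031189425775}{35437347809} \approx 2.8247 \cdot 10^{5}$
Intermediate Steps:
$M{\left(f,E \right)} = E + E f$ ($M{\left(f,E \right)} = E f + E = E + E f$)
$h{\left(Y \right)} = - 20 Y$ ($h{\left(Y \right)} = Y \left(1 - 21\right) = Y \left(-20\right) = - 20 Y$)
$\frac{\left(-230442 + 77488\right) \left(-226370 + h{\left(103 \right)}\right)}{123691} + \frac{309055}{-286499} = \frac{\left(-230442 + 77488\right) \left(-226370 - 2060\right)}{123691} + \frac{309055}{-286499} = - 152954 \left(-226370 - 2060\right) \frac{1}{123691} + 309055 \left(- \frac{1}{286499}\right) = \left(-152954\right) \left(-228430\right) \frac{1}{123691} - \frac{309055}{286499} = 34939282220 \cdot \frac{1}{123691} - \frac{309055}{286499} = \frac{34939282220}{123691} - \frac{309055}{286499} = \frac{10010031189425775}{35437347809}$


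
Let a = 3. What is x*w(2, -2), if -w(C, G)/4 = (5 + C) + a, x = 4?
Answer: -160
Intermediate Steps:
w(C, G) = -32 - 4*C (w(C, G) = -4*((5 + C) + 3) = -4*(8 + C) = -32 - 4*C)
x*w(2, -2) = 4*(-32 - 4*2) = 4*(-32 - 8) = 4*(-40) = -160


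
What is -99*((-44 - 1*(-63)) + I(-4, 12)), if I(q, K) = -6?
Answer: -1287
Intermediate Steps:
-99*((-44 - 1*(-63)) + I(-4, 12)) = -99*((-44 - 1*(-63)) - 6) = -99*((-44 + 63) - 6) = -99*(19 - 6) = -99*13 = -1287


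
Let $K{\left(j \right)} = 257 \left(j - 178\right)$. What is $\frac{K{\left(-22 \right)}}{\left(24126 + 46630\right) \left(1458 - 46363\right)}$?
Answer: $\frac{2570}{158864909} \approx 1.6177 \cdot 10^{-5}$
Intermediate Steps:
$K{\left(j \right)} = -45746 + 257 j$ ($K{\left(j \right)} = 257 \left(-178 + j\right) = -45746 + 257 j$)
$\frac{K{\left(-22 \right)}}{\left(24126 + 46630\right) \left(1458 - 46363\right)} = \frac{-45746 + 257 \left(-22\right)}{\left(24126 + 46630\right) \left(1458 - 46363\right)} = \frac{-45746 - 5654}{70756 \left(-44905\right)} = - \frac{51400}{-3177298180} = \left(-51400\right) \left(- \frac{1}{3177298180}\right) = \frac{2570}{158864909}$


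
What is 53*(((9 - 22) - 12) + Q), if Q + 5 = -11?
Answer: -2173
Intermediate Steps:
Q = -16 (Q = -5 - 11 = -16)
53*(((9 - 22) - 12) + Q) = 53*(((9 - 22) - 12) - 16) = 53*((-13 - 12) - 16) = 53*(-25 - 16) = 53*(-41) = -2173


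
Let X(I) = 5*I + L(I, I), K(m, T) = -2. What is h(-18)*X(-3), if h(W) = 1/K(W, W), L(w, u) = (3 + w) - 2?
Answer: 17/2 ≈ 8.5000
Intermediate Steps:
L(w, u) = 1 + w
h(W) = -1/2 (h(W) = 1/(-2) = -1/2)
X(I) = 1 + 6*I (X(I) = 5*I + (1 + I) = 1 + 6*I)
h(-18)*X(-3) = -(1 + 6*(-3))/2 = -(1 - 18)/2 = -1/2*(-17) = 17/2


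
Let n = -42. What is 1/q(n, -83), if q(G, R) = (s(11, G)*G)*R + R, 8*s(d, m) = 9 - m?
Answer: 4/88561 ≈ 4.5167e-5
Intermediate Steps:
s(d, m) = 9/8 - m/8 (s(d, m) = (9 - m)/8 = 9/8 - m/8)
q(G, R) = R + G*R*(9/8 - G/8) (q(G, R) = ((9/8 - G/8)*G)*R + R = (G*(9/8 - G/8))*R + R = G*R*(9/8 - G/8) + R = R + G*R*(9/8 - G/8))
1/q(n, -83) = 1/(-1/8*(-83)*(-8 - 42*(-9 - 42))) = 1/(-1/8*(-83)*(-8 - 42*(-51))) = 1/(-1/8*(-83)*(-8 + 2142)) = 1/(-1/8*(-83)*2134) = 1/(88561/4) = 4/88561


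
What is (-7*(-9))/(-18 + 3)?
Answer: -21/5 ≈ -4.2000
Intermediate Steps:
(-7*(-9))/(-18 + 3) = 63/(-15) = 63*(-1/15) = -21/5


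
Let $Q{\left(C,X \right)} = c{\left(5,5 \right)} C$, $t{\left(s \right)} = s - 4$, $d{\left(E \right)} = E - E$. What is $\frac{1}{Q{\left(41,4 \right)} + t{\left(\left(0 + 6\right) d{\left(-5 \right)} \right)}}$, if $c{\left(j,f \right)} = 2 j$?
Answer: $\frac{1}{406} \approx 0.0024631$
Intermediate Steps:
$d{\left(E \right)} = 0$
$t{\left(s \right)} = -4 + s$
$Q{\left(C,X \right)} = 10 C$ ($Q{\left(C,X \right)} = 2 \cdot 5 C = 10 C$)
$\frac{1}{Q{\left(41,4 \right)} + t{\left(\left(0 + 6\right) d{\left(-5 \right)} \right)}} = \frac{1}{10 \cdot 41 - \left(4 - \left(0 + 6\right) 0\right)} = \frac{1}{410 + \left(-4 + 6 \cdot 0\right)} = \frac{1}{410 + \left(-4 + 0\right)} = \frac{1}{410 - 4} = \frac{1}{406}$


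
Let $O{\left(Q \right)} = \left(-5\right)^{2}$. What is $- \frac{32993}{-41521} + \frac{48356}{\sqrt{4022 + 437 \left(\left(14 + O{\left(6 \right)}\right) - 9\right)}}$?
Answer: $\frac{32993}{41521} + \frac{24178 \sqrt{4283}}{4283} \approx 370.24$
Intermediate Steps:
$O{\left(Q \right)} = 25$
$- \frac{32993}{-41521} + \frac{48356}{\sqrt{4022 + 437 \left(\left(14 + O{\left(6 \right)}\right) - 9\right)}} = - \frac{32993}{-41521} + \frac{48356}{\sqrt{4022 + 437 \left(\left(14 + 25\right) - 9\right)}} = \left(-32993\right) \left(- \frac{1}{41521}\right) + \frac{48356}{\sqrt{4022 + 437 \left(39 - 9\right)}} = \frac{32993}{41521} + \frac{48356}{\sqrt{4022 + 437 \cdot 30}} = \frac{32993}{41521} + \frac{48356}{\sqrt{4022 + 13110}} = \frac{32993}{41521} + \frac{48356}{\sqrt{17132}} = \frac{32993}{41521} + \frac{48356}{2 \sqrt{4283}} = \frac{32993}{41521} + 48356 \frac{\sqrt{4283}}{8566} = \frac{32993}{41521} + \frac{24178 \sqrt{4283}}{4283}$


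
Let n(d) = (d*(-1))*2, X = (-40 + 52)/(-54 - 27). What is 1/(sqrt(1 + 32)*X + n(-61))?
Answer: 14823/1808318 + 9*sqrt(33)/904159 ≈ 0.0082543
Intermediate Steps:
X = -4/27 (X = 12/(-81) = 12*(-1/81) = -4/27 ≈ -0.14815)
n(d) = -2*d (n(d) = -d*2 = -2*d)
1/(sqrt(1 + 32)*X + n(-61)) = 1/(sqrt(1 + 32)*(-4/27) - 2*(-61)) = 1/(sqrt(33)*(-4/27) + 122) = 1/(-4*sqrt(33)/27 + 122) = 1/(122 - 4*sqrt(33)/27)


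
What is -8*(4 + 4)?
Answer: -64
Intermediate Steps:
-8*(4 + 4) = -8*8 = -64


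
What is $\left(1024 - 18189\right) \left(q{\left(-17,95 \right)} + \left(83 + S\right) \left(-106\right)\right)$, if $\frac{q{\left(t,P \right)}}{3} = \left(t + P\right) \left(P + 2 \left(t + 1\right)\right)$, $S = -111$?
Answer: $-303992150$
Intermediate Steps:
$q{\left(t,P \right)} = 3 \left(P + t\right) \left(2 + P + 2 t\right)$ ($q{\left(t,P \right)} = 3 \left(t + P\right) \left(P + 2 \left(t + 1\right)\right) = 3 \left(P + t\right) \left(P + 2 \left(1 + t\right)\right) = 3 \left(P + t\right) \left(P + \left(2 + 2 t\right)\right) = 3 \left(P + t\right) \left(2 + P + 2 t\right)$)
$\left(1024 - 18189\right) \left(q{\left(-17,95 \right)} + \left(83 + S\right) \left(-106\right)\right) = \left(1024 - 18189\right) \left(\left(3 \cdot 95^{2} + 6 \cdot 95 + 6 \left(-17\right) + 6 \left(-17\right)^{2} + 9 \cdot 95 \left(-17\right)\right) + \left(83 - 111\right) \left(-106\right)\right) = - 17165 \left(\left(3 \cdot 9025 + 570 - 102 + 6 \cdot 289 - 14535\right) - -2968\right) = - 17165 \left(\left(27075 + 570 - 102 + 1734 - 14535\right) + 2968\right) = - 17165 \left(14742 + 2968\right) = \left(-17165\right) 17710 = -303992150$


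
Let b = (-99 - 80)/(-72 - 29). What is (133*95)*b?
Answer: 2261665/101 ≈ 22393.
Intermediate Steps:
b = 179/101 (b = -179/(-101) = -179*(-1/101) = 179/101 ≈ 1.7723)
(133*95)*b = (133*95)*(179/101) = 12635*(179/101) = 2261665/101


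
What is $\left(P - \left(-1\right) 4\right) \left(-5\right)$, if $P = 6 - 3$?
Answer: $-35$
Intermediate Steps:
$P = 3$ ($P = 6 - 3 = 3$)
$\left(P - \left(-1\right) 4\right) \left(-5\right) = \left(3 - \left(-1\right) 4\right) \left(-5\right) = \left(3 - -4\right) \left(-5\right) = \left(3 + 4\right) \left(-5\right) = 7 \left(-5\right) = -35$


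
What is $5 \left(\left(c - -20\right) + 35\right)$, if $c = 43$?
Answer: $490$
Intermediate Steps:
$5 \left(\left(c - -20\right) + 35\right) = 5 \left(\left(43 - -20\right) + 35\right) = 5 \left(\left(43 + 20\right) + 35\right) = 5 \left(63 + 35\right) = 5 \cdot 98 = 490$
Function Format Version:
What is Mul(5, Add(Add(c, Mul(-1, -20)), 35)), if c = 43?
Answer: 490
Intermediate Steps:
Mul(5, Add(Add(c, Mul(-1, -20)), 35)) = Mul(5, Add(Add(43, Mul(-1, -20)), 35)) = Mul(5, Add(Add(43, 20), 35)) = Mul(5, Add(63, 35)) = Mul(5, 98) = 490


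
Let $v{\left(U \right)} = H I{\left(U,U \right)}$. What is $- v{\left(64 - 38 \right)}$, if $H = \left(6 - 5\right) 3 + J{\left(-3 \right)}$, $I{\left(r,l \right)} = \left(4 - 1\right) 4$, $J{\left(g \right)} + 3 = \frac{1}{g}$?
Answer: $4$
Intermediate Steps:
$J{\left(g \right)} = -3 + \frac{1}{g}$
$I{\left(r,l \right)} = 12$ ($I{\left(r,l \right)} = 3 \cdot 4 = 12$)
$H = - \frac{1}{3}$ ($H = \left(6 - 5\right) 3 - \left(3 - \frac{1}{-3}\right) = \left(6 - 5\right) 3 - \frac{10}{3} = 1 \cdot 3 - \frac{10}{3} = 3 - \frac{10}{3} = - \frac{1}{3} \approx -0.33333$)
$v{\left(U \right)} = -4$ ($v{\left(U \right)} = \left(- \frac{1}{3}\right) 12 = -4$)
$- v{\left(64 - 38 \right)} = \left(-1\right) \left(-4\right) = 4$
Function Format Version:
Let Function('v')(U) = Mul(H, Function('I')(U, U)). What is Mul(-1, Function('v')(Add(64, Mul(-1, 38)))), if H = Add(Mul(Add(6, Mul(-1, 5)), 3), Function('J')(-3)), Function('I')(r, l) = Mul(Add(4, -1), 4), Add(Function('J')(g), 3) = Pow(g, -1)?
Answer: 4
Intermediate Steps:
Function('J')(g) = Add(-3, Pow(g, -1))
Function('I')(r, l) = 12 (Function('I')(r, l) = Mul(3, 4) = 12)
H = Rational(-1, 3) (H = Add(Mul(Add(6, Mul(-1, 5)), 3), Add(-3, Pow(-3, -1))) = Add(Mul(Add(6, -5), 3), Add(-3, Rational(-1, 3))) = Add(Mul(1, 3), Rational(-10, 3)) = Add(3, Rational(-10, 3)) = Rational(-1, 3) ≈ -0.33333)
Function('v')(U) = -4 (Function('v')(U) = Mul(Rational(-1, 3), 12) = -4)
Mul(-1, Function('v')(Add(64, Mul(-1, 38)))) = Mul(-1, -4) = 4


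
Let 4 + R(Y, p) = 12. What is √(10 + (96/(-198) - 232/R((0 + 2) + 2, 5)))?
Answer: I*√21219/33 ≈ 4.4142*I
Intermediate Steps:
R(Y, p) = 8 (R(Y, p) = -4 + 12 = 8)
√(10 + (96/(-198) - 232/R((0 + 2) + 2, 5))) = √(10 + (96/(-198) - 232/8)) = √(10 + (96*(-1/198) - 232*⅛)) = √(10 + (-16/33 - 29)) = √(10 - 973/33) = √(-643/33) = I*√21219/33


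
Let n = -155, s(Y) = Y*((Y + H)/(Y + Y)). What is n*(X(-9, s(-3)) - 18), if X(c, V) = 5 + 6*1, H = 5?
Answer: 1085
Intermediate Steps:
s(Y) = 5/2 + Y/2 (s(Y) = Y*((Y + 5)/(Y + Y)) = Y*((5 + Y)/((2*Y))) = Y*((5 + Y)*(1/(2*Y))) = Y*((5 + Y)/(2*Y)) = 5/2 + Y/2)
X(c, V) = 11 (X(c, V) = 5 + 6 = 11)
n*(X(-9, s(-3)) - 18) = -155*(11 - 18) = -155*(-7) = 1085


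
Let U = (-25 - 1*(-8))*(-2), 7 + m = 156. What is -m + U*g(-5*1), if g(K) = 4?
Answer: -13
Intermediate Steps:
m = 149 (m = -7 + 156 = 149)
U = 34 (U = (-25 + 8)*(-2) = -17*(-2) = 34)
-m + U*g(-5*1) = -1*149 + 34*4 = -149 + 136 = -13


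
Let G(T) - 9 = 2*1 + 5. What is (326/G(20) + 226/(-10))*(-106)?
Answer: 4717/20 ≈ 235.85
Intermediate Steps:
G(T) = 16 (G(T) = 9 + (2*1 + 5) = 9 + (2 + 5) = 9 + 7 = 16)
(326/G(20) + 226/(-10))*(-106) = (326/16 + 226/(-10))*(-106) = (326*(1/16) + 226*(-⅒))*(-106) = (163/8 - 113/5)*(-106) = -89/40*(-106) = 4717/20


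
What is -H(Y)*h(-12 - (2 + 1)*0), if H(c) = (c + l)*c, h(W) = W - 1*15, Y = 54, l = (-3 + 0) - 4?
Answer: 68526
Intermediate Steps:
l = -7 (l = -3 - 4 = -7)
h(W) = -15 + W (h(W) = W - 15 = -15 + W)
H(c) = c*(-7 + c) (H(c) = (c - 7)*c = (-7 + c)*c = c*(-7 + c))
-H(Y)*h(-12 - (2 + 1)*0) = -54*(-7 + 54)*(-15 + (-12 - (2 + 1)*0)) = -54*47*(-15 + (-12 - 3*0)) = -2538*(-15 + (-12 - 1*0)) = -2538*(-15 + (-12 + 0)) = -2538*(-15 - 12) = -2538*(-27) = -1*(-68526) = 68526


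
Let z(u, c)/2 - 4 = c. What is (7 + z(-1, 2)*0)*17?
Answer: 119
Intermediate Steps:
z(u, c) = 8 + 2*c
(7 + z(-1, 2)*0)*17 = (7 + (8 + 2*2)*0)*17 = (7 + (8 + 4)*0)*17 = (7 + 12*0)*17 = (7 + 0)*17 = 7*17 = 119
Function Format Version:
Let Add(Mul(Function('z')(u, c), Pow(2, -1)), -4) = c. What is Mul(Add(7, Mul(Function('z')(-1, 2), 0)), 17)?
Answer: 119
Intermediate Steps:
Function('z')(u, c) = Add(8, Mul(2, c))
Mul(Add(7, Mul(Function('z')(-1, 2), 0)), 17) = Mul(Add(7, Mul(Add(8, Mul(2, 2)), 0)), 17) = Mul(Add(7, Mul(Add(8, 4), 0)), 17) = Mul(Add(7, Mul(12, 0)), 17) = Mul(Add(7, 0), 17) = Mul(7, 17) = 119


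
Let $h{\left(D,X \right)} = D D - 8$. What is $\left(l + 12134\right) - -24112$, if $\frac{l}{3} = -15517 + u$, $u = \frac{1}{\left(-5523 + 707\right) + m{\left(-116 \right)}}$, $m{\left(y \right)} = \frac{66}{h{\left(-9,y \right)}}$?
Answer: $- \frac{3622228329}{351502} \approx -10305.0$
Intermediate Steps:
$h{\left(D,X \right)} = -8 + D^{2}$ ($h{\left(D,X \right)} = D^{2} - 8 = -8 + D^{2}$)
$m{\left(y \right)} = \frac{66}{73}$ ($m{\left(y \right)} = \frac{66}{-8 + \left(-9\right)^{2}} = \frac{66}{-8 + 81} = \frac{66}{73}$)
$u = - \frac{73}{351502}$ ($u = \frac{1}{\left(-5523 + 707\right) + \frac{66}{73}} = \frac{1}{-4816 + \frac{66}{73}} = \frac{1}{- \frac{351502}{73}} = - \frac{73}{351502} \approx -0.00020768$)
$l = - \frac{16362769821}{351502}$ ($l = 3 \left(-15517 - \frac{73}{351502}\right) = 3 \left(- \frac{5454256607}{351502}\right) = - \frac{16362769821}{351502} \approx -46551.0$)
$\left(l + 12134\right) - -24112 = \left(- \frac{16362769821}{351502} + 12134\right) - -24112 = - \frac{12097644553}{351502} + 24112 = - \frac{3622228329}{351502}$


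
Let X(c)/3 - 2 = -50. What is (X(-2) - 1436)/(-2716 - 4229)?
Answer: 316/1389 ≈ 0.22750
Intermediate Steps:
X(c) = -144 (X(c) = 6 + 3*(-50) = 6 - 150 = -144)
(X(-2) - 1436)/(-2716 - 4229) = (-144 - 1436)/(-2716 - 4229) = -1580/(-6945) = -1580*(-1/6945) = 316/1389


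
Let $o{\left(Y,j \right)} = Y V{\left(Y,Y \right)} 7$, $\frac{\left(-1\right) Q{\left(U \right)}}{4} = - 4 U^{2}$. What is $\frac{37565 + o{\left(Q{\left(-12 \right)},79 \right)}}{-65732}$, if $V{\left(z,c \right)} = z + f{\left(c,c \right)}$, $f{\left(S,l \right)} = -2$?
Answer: $- \frac{37164221}{65732} \approx -565.39$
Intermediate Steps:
$Q{\left(U \right)} = 16 U^{2}$ ($Q{\left(U \right)} = - 4 \left(- 4 U^{2}\right) = 16 U^{2}$)
$V{\left(z,c \right)} = -2 + z$ ($V{\left(z,c \right)} = z - 2 = -2 + z$)
$o{\left(Y,j \right)} = 7 Y \left(-2 + Y\right)$ ($o{\left(Y,j \right)} = Y \left(-2 + Y\right) 7 = 7 Y \left(-2 + Y\right)$)
$\frac{37565 + o{\left(Q{\left(-12 \right)},79 \right)}}{-65732} = \frac{37565 + 7 \cdot 16 \left(-12\right)^{2} \left(-2 + 16 \left(-12\right)^{2}\right)}{-65732} = \left(37565 + 7 \cdot 16 \cdot 144 \left(-2 + 16 \cdot 144\right)\right) \left(- \frac{1}{65732}\right) = \left(37565 + 7 \cdot 2304 \left(-2 + 2304\right)\right) \left(- \frac{1}{65732}\right) = \left(37565 + 7 \cdot 2304 \cdot 2302\right) \left(- \frac{1}{65732}\right) = \left(37565 + 37126656\right) \left(- \frac{1}{65732}\right) = 37164221 \left(- \frac{1}{65732}\right) = - \frac{37164221}{65732}$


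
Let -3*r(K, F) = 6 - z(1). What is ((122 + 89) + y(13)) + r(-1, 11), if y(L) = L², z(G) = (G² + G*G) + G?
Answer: 379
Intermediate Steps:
z(G) = G + 2*G² (z(G) = (G² + G²) + G = 2*G² + G = G + 2*G²)
r(K, F) = -1 (r(K, F) = -(6 - (1 + 2*1))/3 = -(6 - (1 + 2))/3 = -(6 - 3)/3 = -⅓*3 = -1)
((122 + 89) + y(13)) + r(-1, 11) = ((122 + 89) + 13²) - 1 = (211 + 169) - 1 = 380 - 1 = 379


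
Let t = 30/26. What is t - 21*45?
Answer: -12270/13 ≈ -943.85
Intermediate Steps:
t = 15/13 (t = 30*(1/26) = 15/13 ≈ 1.1538)
t - 21*45 = 15/13 - 21*45 = 15/13 - 945 = -12270/13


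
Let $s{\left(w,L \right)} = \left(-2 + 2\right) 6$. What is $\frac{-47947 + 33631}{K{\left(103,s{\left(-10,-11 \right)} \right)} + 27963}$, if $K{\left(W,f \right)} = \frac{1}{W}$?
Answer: $- \frac{737274}{1440095} \approx -0.51196$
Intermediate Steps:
$s{\left(w,L \right)} = 0$ ($s{\left(w,L \right)} = 0 \cdot 6 = 0$)
$\frac{-47947 + 33631}{K{\left(103,s{\left(-10,-11 \right)} \right)} + 27963} = \frac{-47947 + 33631}{\frac{1}{103} + 27963} = - \frac{14316}{\frac{1}{103} + 27963} = - \frac{14316}{\frac{2880190}{103}} = \left(-14316\right) \frac{103}{2880190} = - \frac{737274}{1440095}$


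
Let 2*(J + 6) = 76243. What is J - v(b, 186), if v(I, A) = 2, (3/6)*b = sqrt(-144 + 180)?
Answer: 76227/2 ≈ 38114.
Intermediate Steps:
b = 12 (b = 2*sqrt(-144 + 180) = 2*sqrt(36) = 2*6 = 12)
J = 76231/2 (J = -6 + (1/2)*76243 = -6 + 76243/2 = 76231/2 ≈ 38116.)
J - v(b, 186) = 76231/2 - 1*2 = 76231/2 - 2 = 76227/2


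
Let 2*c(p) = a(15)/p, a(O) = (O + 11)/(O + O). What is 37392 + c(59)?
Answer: 66183853/1770 ≈ 37392.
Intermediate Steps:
a(O) = (11 + O)/(2*O) (a(O) = (11 + O)/((2*O)) = (11 + O)*(1/(2*O)) = (11 + O)/(2*O))
c(p) = 13/(30*p) (c(p) = (((½)*(11 + 15)/15)/p)/2 = (((½)*(1/15)*26)/p)/2 = (13/(15*p))/2 = 13/(30*p))
37392 + c(59) = 37392 + (13/30)/59 = 37392 + (13/30)*(1/59) = 37392 + 13/1770 = 66183853/1770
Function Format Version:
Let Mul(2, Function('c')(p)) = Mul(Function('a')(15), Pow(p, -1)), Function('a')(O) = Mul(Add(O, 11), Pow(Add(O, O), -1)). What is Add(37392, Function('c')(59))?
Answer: Rational(66183853, 1770) ≈ 37392.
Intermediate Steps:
Function('a')(O) = Mul(Rational(1, 2), Pow(O, -1), Add(11, O)) (Function('a')(O) = Mul(Add(11, O), Pow(Mul(2, O), -1)) = Mul(Add(11, O), Mul(Rational(1, 2), Pow(O, -1))) = Mul(Rational(1, 2), Pow(O, -1), Add(11, O)))
Function('c')(p) = Mul(Rational(13, 30), Pow(p, -1)) (Function('c')(p) = Mul(Rational(1, 2), Mul(Mul(Rational(1, 2), Pow(15, -1), Add(11, 15)), Pow(p, -1))) = Mul(Rational(1, 2), Mul(Mul(Rational(1, 2), Rational(1, 15), 26), Pow(p, -1))) = Mul(Rational(1, 2), Mul(Rational(13, 15), Pow(p, -1))) = Mul(Rational(13, 30), Pow(p, -1)))
Add(37392, Function('c')(59)) = Add(37392, Mul(Rational(13, 30), Pow(59, -1))) = Add(37392, Mul(Rational(13, 30), Rational(1, 59))) = Add(37392, Rational(13, 1770)) = Rational(66183853, 1770)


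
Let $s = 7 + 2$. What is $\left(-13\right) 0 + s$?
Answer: $9$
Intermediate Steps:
$s = 9$
$\left(-13\right) 0 + s = \left(-13\right) 0 + 9 = 0 + 9 = 9$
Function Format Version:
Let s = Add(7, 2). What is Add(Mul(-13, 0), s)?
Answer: 9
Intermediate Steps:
s = 9
Add(Mul(-13, 0), s) = Add(Mul(-13, 0), 9) = Add(0, 9) = 9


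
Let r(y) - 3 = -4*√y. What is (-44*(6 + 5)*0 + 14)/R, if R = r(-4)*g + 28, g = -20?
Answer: -7/416 - 35*I/416 ≈ -0.016827 - 0.084135*I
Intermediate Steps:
r(y) = 3 - 4*√y
R = -32 + 160*I (R = (3 - 8*I)*(-20) + 28 = (-60 + 160*I) + 28 = -32 + 160*I ≈ -32.0 + 160.0*I)
(-44*(6 + 5)*0 + 14)/R = (-44*(6 + 5)*0 + 14)/(-32 + 160*I) = (-484*0 + 14)*((-32 - 160*I)/26624) = (-44*0 + 14)*((-32 - 160*I)/26624) = (0 + 14)*((-32 - 160*I)/26624) = 14*((-32 - 160*I)/26624) = 7*(-32 - 160*I)/13312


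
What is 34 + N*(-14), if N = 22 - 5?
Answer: -204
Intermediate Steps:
N = 17
34 + N*(-14) = 34 + 17*(-14) = 34 - 238 = -204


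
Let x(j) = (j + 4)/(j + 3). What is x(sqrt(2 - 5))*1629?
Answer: 8145/4 - 543*I*sqrt(3)/4 ≈ 2036.3 - 235.13*I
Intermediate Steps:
x(j) = (4 + j)/(3 + j)
x(sqrt(2 - 5))*1629 = ((4 + sqrt(2 - 5))/(3 + sqrt(2 - 5)))*1629 = ((4 + sqrt(-3))/(3 + sqrt(-3)))*1629 = ((4 + I*sqrt(3))/(3 + I*sqrt(3)))*1629 = 1629*(4 + I*sqrt(3))/(3 + I*sqrt(3))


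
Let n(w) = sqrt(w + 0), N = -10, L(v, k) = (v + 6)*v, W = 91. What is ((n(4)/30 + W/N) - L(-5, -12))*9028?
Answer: -546194/15 ≈ -36413.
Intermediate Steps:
L(v, k) = v*(6 + v) (L(v, k) = (6 + v)*v = v*(6 + v))
n(w) = sqrt(w)
((n(4)/30 + W/N) - L(-5, -12))*9028 = ((sqrt(4)/30 + 91/(-10)) - (-5)*(6 - 5))*9028 = ((2*(1/30) + 91*(-1/10)) - (-5))*9028 = ((1/15 - 91/10) - 1*(-5))*9028 = (-271/30 + 5)*9028 = -121/30*9028 = -546194/15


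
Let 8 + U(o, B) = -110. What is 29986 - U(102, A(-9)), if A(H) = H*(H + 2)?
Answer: 30104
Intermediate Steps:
A(H) = H*(2 + H)
U(o, B) = -118 (U(o, B) = -8 - 110 = -118)
29986 - U(102, A(-9)) = 29986 - 1*(-118) = 29986 + 118 = 30104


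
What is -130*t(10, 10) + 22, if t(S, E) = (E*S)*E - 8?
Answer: -128938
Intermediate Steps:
t(S, E) = -8 + S*E**2 (t(S, E) = S*E**2 - 8 = -8 + S*E**2)
-130*t(10, 10) + 22 = -130*(-8 + 10*10**2) + 22 = -130*(-8 + 10*100) + 22 = -130*(-8 + 1000) + 22 = -130*992 + 22 = -128960 + 22 = -128938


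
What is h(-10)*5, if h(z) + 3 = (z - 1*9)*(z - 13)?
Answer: 2170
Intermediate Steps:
h(z) = -3 + (-13 + z)*(-9 + z) (h(z) = -3 + (z - 1*9)*(z - 13) = -3 + (z - 9)*(-13 + z) = -3 + (-9 + z)*(-13 + z) = -3 + (-13 + z)*(-9 + z))
h(-10)*5 = (114 + (-10)² - 22*(-10))*5 = (114 + 100 + 220)*5 = 434*5 = 2170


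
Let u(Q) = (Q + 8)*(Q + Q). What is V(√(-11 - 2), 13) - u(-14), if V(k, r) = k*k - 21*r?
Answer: -454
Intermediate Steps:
V(k, r) = k² - 21*r
u(Q) = 2*Q*(8 + Q) (u(Q) = (8 + Q)*(2*Q) = 2*Q*(8 + Q))
V(√(-11 - 2), 13) - u(-14) = ((√(-11 - 2))² - 21*13) - 2*(-14)*(8 - 14) = ((√(-13))² - 273) - 2*(-14)*(-6) = ((I*√13)² - 273) - 1*168 = (-13 - 273) - 168 = -286 - 168 = -454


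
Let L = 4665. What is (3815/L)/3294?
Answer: 763/3073302 ≈ 0.00024827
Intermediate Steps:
(3815/L)/3294 = (3815/4665)/3294 = (3815*(1/4665))*(1/3294) = (763/933)*(1/3294) = 763/3073302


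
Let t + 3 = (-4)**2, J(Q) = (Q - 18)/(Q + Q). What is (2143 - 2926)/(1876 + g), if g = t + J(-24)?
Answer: -6264/15119 ≈ -0.41431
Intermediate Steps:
J(Q) = (-18 + Q)/(2*Q) (J(Q) = (-18 + Q)/((2*Q)) = (-18 + Q)*(1/(2*Q)) = (-18 + Q)/(2*Q))
t = 13 (t = -3 + (-4)**2 = -3 + 16 = 13)
g = 111/8 (g = 13 + (1/2)*(-18 - 24)/(-24) = 13 + (1/2)*(-1/24)*(-42) = 13 + 7/8 = 111/8 ≈ 13.875)
(2143 - 2926)/(1876 + g) = (2143 - 2926)/(1876 + 111/8) = -783/15119/8 = -783*8/15119 = -6264/15119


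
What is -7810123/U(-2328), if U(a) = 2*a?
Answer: 7810123/4656 ≈ 1677.4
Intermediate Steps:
-7810123/U(-2328) = -7810123/(2*(-2328)) = -7810123/(-4656) = -7810123*(-1/4656) = 7810123/4656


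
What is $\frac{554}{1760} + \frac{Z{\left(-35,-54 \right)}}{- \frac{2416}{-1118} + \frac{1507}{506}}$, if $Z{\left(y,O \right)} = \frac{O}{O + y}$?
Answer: $\frac{4479847883}{10350066320} \approx 0.43283$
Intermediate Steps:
$\frac{554}{1760} + \frac{Z{\left(-35,-54 \right)}}{- \frac{2416}{-1118} + \frac{1507}{506}} = \frac{554}{1760} + \frac{\left(-54\right) \frac{1}{-54 - 35}}{- \frac{2416}{-1118} + \frac{1507}{506}} = 554 \cdot \frac{1}{1760} + \frac{\left(-54\right) \frac{1}{-89}}{\left(-2416\right) \left(- \frac{1}{1118}\right) + 1507 \cdot \frac{1}{506}} = \frac{277}{880} + \frac{\left(-54\right) \left(- \frac{1}{89}\right)}{\frac{1208}{559} + \frac{137}{46}} = \frac{277}{880} + \frac{54}{89 \cdot \frac{132151}{25714}} = \frac{277}{880} + \frac{54}{89} \cdot \frac{25714}{132151} = \frac{277}{880} + \frac{1388556}{11761439} = \frac{4479847883}{10350066320}$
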